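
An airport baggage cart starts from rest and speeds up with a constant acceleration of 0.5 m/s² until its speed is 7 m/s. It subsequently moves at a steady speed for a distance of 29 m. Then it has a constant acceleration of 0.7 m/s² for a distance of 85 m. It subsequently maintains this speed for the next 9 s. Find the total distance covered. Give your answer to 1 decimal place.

279.7 m

Phase 1 (accelerating): v₀ = 0 m/s, a = 0.5 m/s².
v = v₀ + at → t = (7 − 0) / 0.5 = 14.0 s
v² = v₀² + 2aΔx → Δx = (7² − 0²)/(2·0.5) = 49.0 m

Phase 2 (constant speed): v₀ = 7.00 m/s, a = 0 m/s².
Constant speed: t = d/v = 29/7.00 = 4.14 s

Phase 3 (accelerating): v₀ = 7.00 m/s, a = 0.7 m/s².
v² = v₀² + 2aΔx = 7.00² + 2·0.7·85 = 168 → v = 13.0 m/s
t = (v − v₀)/a = (13.0 − 7.00)/0.7 = 8.52 s

Phase 4 (constant speed): v₀ = 13.0 m/s, a = 0 m/s².
v = v₀ + at = 13.0 + (0)(9) = 13.0 m/s
Δx = v₀t + ½at² = 13.0·9 + 0.5·0·9² = 117 m
Total distance = 49.0 + 29.0 + 85.0 + 117 = 280 m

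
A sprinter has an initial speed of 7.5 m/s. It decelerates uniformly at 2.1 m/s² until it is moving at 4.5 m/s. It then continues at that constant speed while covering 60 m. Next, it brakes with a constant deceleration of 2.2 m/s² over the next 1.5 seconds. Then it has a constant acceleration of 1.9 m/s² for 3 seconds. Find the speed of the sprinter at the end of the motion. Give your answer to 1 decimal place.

6.9 m/s

Phase 1 (decelerating): v₀ = 7.50 m/s, a = -2.1 m/s².
v = v₀ + at → t = (4.5 − 7.50) / -2.1 = 1.43 s
v² = v₀² + 2aΔx → Δx = (4.5² − 7.50²)/(2·-2.1) = 8.57 m

Phase 2 (constant speed): v₀ = 4.50 m/s, a = 0 m/s².
Constant speed: t = d/v = 60/4.50 = 13.3 s

Phase 3 (decelerating): v₀ = 4.50 m/s, a = -2.2 m/s².
v = v₀ + at = 4.50 + (-2.2)(1.5) = 1.20 m/s
Δx = v₀t + ½at² = 4.50·1.5 + 0.5·-2.2·1.5² = 4.28 m

Phase 4 (accelerating): v₀ = 1.20 m/s, a = 1.9 m/s².
v = v₀ + at = 1.20 + (1.9)(3) = 6.90 m/s
Δx = v₀t + ½at² = 1.20·3 + 0.5·1.9·3² = 12.1 m
Final speed = 6.90 m/s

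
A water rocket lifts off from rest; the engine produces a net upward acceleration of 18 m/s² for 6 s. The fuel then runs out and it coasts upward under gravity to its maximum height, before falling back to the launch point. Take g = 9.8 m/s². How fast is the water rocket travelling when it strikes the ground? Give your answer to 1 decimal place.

134.2 m/s

Phase 1 (powered ascent): v₀ = 0 m/s, a = 18 m/s².
v = v₀ + at = 0 + (18)(6) = 108 m/s
Δx = v₀t + ½at² = 0·6 + 0.5·18·6² = 324 m

Phase 2 (coasting upward): v₀ = 108 m/s, a = -9.8 m/s².
v = v₀ + at → t = (0 − 108) / -9.8 = 11.0 s
v² = v₀² + 2aΔx → Δx = (0² − 108²)/(2·-9.8) = 595 m

Phase 3 (free fall): v₀ = 0 m/s, a = -9.8 m/s².
Falls 919 m from rest: t = √(2·919/9.8) = 13.7 s; v = g·t = 134 m/s.
Impact speed = 134 m/s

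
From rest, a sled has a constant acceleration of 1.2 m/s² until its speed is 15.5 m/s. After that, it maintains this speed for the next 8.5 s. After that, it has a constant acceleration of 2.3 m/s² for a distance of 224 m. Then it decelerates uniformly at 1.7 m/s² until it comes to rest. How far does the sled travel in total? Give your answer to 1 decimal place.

829.6 m

Phase 1 (accelerating): v₀ = 0 m/s, a = 1.2 m/s².
v = v₀ + at → t = (15.5 − 0) / 1.2 = 12.9 s
v² = v₀² + 2aΔx → Δx = (15.5² − 0²)/(2·1.2) = 100 m

Phase 2 (constant speed): v₀ = 15.5 m/s, a = 0 m/s².
v = v₀ + at = 15.5 + (0)(8.5) = 15.5 m/s
Δx = v₀t + ½at² = 15.5·8.5 + 0.5·0·8.5² = 132 m

Phase 3 (accelerating): v₀ = 15.5 m/s, a = 2.3 m/s².
v² = v₀² + 2aΔx = 15.5² + 2·2.3·224 = 1270 → v = 35.6 m/s
t = (v − v₀)/a = (35.6 − 15.5)/2.3 = 8.76 s

Phase 4 (decelerating): v₀ = 35.6 m/s, a = -1.7 m/s².
v = v₀ + at → t = (0 − 35.6) / -1.7 = 21.0 s
v² = v₀² + 2aΔx → Δx = (0² − 35.6²)/(2·-1.7) = 374 m
Total distance = 100 + 132 + 224 + 374 = 830 m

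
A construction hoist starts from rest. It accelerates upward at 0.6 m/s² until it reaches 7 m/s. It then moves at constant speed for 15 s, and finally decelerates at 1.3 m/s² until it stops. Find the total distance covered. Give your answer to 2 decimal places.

Phase 1 (accelerating): v₀ = 0 m/s, a = 0.6 m/s².
v = v₀ + at → t = (7 − 0) / 0.6 = 11.7 s
v² = v₀² + 2aΔx → Δx = (7² − 0²)/(2·0.6) = 40.8 m

Phase 2 (constant speed): v₀ = 7.00 m/s, a = 0 m/s².
v = v₀ + at = 7.00 + (0)(15) = 7.00 m/s
Δx = v₀t + ½at² = 7.00·15 + 0.5·0·15² = 105 m

Phase 3 (decelerating): v₀ = 7.00 m/s, a = -1.3 m/s².
v = v₀ + at → t = (0 − 7.00) / -1.3 = 5.38 s
v² = v₀² + 2aΔx → Δx = (0² − 7.00²)/(2·-1.3) = 18.8 m
Total distance = 40.8 + 105 + 18.8 = 165 m

164.68 m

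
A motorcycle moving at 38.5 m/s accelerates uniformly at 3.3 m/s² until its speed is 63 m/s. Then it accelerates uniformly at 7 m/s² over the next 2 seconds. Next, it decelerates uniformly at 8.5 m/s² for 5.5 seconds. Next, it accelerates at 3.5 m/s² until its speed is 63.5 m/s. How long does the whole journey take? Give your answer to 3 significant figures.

24.4 s

Phase 1 (accelerating): v₀ = 38.5 m/s, a = 3.3 m/s².
v = v₀ + at → t = (63 − 38.5) / 3.3 = 7.42 s
v² = v₀² + 2aΔx → Δx = (63² − 38.5²)/(2·3.3) = 377 m

Phase 2 (accelerating): v₀ = 63.0 m/s, a = 7 m/s².
v = v₀ + at = 63.0 + (7)(2) = 77.0 m/s
Δx = v₀t + ½at² = 63.0·2 + 0.5·7·2² = 140 m

Phase 3 (decelerating): v₀ = 77.0 m/s, a = -8.5 m/s².
v = v₀ + at = 77.0 + (-8.5)(5.5) = 30.2 m/s
Δx = v₀t + ½at² = 77.0·5.5 + 0.5·-8.5·5.5² = 295 m

Phase 4 (accelerating): v₀ = 30.2 m/s, a = 3.5 m/s².
v = v₀ + at → t = (63.5 − 30.2) / 3.5 = 9.50 s
v² = v₀² + 2aΔx → Δx = (63.5² − 30.2²)/(2·3.5) = 445 m
Total time = 7.42 + 2.00 + 5.50 + 9.50 = 24.4 s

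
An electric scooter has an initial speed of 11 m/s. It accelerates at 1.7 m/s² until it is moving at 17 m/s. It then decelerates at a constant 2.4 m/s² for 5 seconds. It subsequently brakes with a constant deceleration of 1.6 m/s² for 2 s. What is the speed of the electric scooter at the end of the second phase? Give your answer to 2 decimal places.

Phase 1 (accelerating): v₀ = 11.0 m/s, a = 1.7 m/s².
v = v₀ + at → t = (17 − 11.0) / 1.7 = 3.53 s
v² = v₀² + 2aΔx → Δx = (17² − 11.0²)/(2·1.7) = 49.4 m

Phase 2 (decelerating): v₀ = 17.0 m/s, a = -2.4 m/s².
v = v₀ + at = 17.0 + (-2.4)(5) = 5.00 m/s
Δx = v₀t + ½at² = 17.0·5 + 0.5·-2.4·5² = 55.0 m
Speed at end of phase 2 = 5.00 m/s

5.00 m/s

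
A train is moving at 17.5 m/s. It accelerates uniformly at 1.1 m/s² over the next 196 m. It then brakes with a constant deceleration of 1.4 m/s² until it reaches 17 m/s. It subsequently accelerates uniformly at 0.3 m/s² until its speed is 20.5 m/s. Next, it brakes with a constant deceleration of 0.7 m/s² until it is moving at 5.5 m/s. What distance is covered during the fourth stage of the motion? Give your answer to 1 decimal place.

278.6 m

Phase 1 (accelerating): v₀ = 17.5 m/s, a = 1.1 m/s².
v² = v₀² + 2aΔx = 17.5² + 2·1.1·196 = 737 → v = 27.2 m/s
t = (v − v₀)/a = (27.2 − 17.5)/1.1 = 8.78 s

Phase 2 (decelerating): v₀ = 27.2 m/s, a = -1.4 m/s².
v = v₀ + at → t = (17 − 27.2) / -1.4 = 7.25 s
v² = v₀² + 2aΔx → Δx = (17² − 27.2²)/(2·-1.4) = 160 m

Phase 3 (accelerating): v₀ = 17.0 m/s, a = 0.3 m/s².
v = v₀ + at → t = (20.5 − 17.0) / 0.3 = 11.7 s
v² = v₀² + 2aΔx → Δx = (20.5² − 17.0²)/(2·0.3) = 219 m

Phase 4 (decelerating): v₀ = 20.5 m/s, a = -0.7 m/s².
v = v₀ + at → t = (5.5 − 20.5) / -0.7 = 21.4 s
v² = v₀² + 2aΔx → Δx = (5.5² − 20.5²)/(2·-0.7) = 279 m
Distance in phase 4 = 279 m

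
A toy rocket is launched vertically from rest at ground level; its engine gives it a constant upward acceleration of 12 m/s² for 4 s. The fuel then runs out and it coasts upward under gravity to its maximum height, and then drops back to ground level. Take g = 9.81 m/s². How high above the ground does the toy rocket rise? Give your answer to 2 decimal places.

213.43 m

Phase 1 (powered ascent): v₀ = 0 m/s, a = 12 m/s².
v = v₀ + at = 0 + (12)(4) = 48.0 m/s
Δx = v₀t + ½at² = 0·4 + 0.5·12·4² = 96.0 m

Phase 2 (coasting upward): v₀ = 48.0 m/s, a = -9.81 m/s².
v = v₀ + at → t = (0 − 48.0) / -9.81 = 4.89 s
v² = v₀² + 2aΔx → Δx = (0² − 48.0²)/(2·-9.81) = 117 m
Maximum height = 96.0 + 117 = 213 m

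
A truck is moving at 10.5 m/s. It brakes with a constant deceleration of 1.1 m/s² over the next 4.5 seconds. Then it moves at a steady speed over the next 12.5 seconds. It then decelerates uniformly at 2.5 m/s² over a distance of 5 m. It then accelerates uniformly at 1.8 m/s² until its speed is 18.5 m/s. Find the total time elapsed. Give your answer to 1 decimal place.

27.2 s

Phase 1 (decelerating): v₀ = 10.5 m/s, a = -1.1 m/s².
v = v₀ + at = 10.5 + (-1.1)(4.5) = 5.55 m/s
Δx = v₀t + ½at² = 10.5·4.5 + 0.5·-1.1·4.5² = 36.1 m

Phase 2 (constant speed): v₀ = 5.55 m/s, a = 0 m/s².
v = v₀ + at = 5.55 + (0)(12.5) = 5.55 m/s
Δx = v₀t + ½at² = 5.55·12.5 + 0.5·0·12.5² = 69.4 m

Phase 3 (decelerating): v₀ = 5.55 m/s, a = -2.5 m/s².
v² = v₀² + 2aΔx = 5.55² + 2·-2.5·5 = 5.80 → v = 2.41 m/s
t = (v − v₀)/a = (2.41 − 5.55)/-2.5 = 1.26 s

Phase 4 (accelerating): v₀ = 2.41 m/s, a = 1.8 m/s².
v = v₀ + at → t = (18.5 − 2.41) / 1.8 = 8.94 s
v² = v₀² + 2aΔx → Δx = (18.5² − 2.41²)/(2·1.8) = 93.5 m
Total time = 4.50 + 12.5 + 1.26 + 8.94 = 27.2 s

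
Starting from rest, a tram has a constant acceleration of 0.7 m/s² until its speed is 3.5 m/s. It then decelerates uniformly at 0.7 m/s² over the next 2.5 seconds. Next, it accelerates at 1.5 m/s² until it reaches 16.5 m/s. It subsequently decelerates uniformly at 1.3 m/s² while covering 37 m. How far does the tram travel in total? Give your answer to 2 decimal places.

142.04 m

Phase 1 (accelerating): v₀ = 0 m/s, a = 0.7 m/s².
v = v₀ + at → t = (3.5 − 0) / 0.7 = 5.00 s
v² = v₀² + 2aΔx → Δx = (3.5² − 0²)/(2·0.7) = 8.75 m

Phase 2 (decelerating): v₀ = 3.50 m/s, a = -0.7 m/s².
v = v₀ + at = 3.50 + (-0.7)(2.5) = 1.75 m/s
Δx = v₀t + ½at² = 3.50·2.5 + 0.5·-0.7·2.5² = 6.56 m

Phase 3 (accelerating): v₀ = 1.75 m/s, a = 1.5 m/s².
v = v₀ + at → t = (16.5 − 1.75) / 1.5 = 9.83 s
v² = v₀² + 2aΔx → Δx = (16.5² − 1.75²)/(2·1.5) = 89.7 m

Phase 4 (decelerating): v₀ = 16.5 m/s, a = -1.3 m/s².
v² = v₀² + 2aΔx = 16.5² + 2·-1.3·37 = 176 → v = 13.3 m/s
t = (v − v₀)/a = (13.3 − 16.5)/-1.3 = 2.49 s
Total distance = 8.75 + 6.56 + 89.7 + 37.0 = 142 m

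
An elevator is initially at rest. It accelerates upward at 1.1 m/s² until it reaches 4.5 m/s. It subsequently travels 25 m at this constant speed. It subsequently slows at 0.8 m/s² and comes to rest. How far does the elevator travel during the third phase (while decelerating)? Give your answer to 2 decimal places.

12.66 m

Phase 1 (accelerating): v₀ = 0 m/s, a = 1.1 m/s².
v = v₀ + at → t = (4.5 − 0) / 1.1 = 4.09 s
v² = v₀² + 2aΔx → Δx = (4.5² − 0²)/(2·1.1) = 9.20 m

Phase 2 (constant speed): v₀ = 4.50 m/s, a = 0 m/s².
Constant speed: t = d/v = 25/4.50 = 5.56 s

Phase 3 (decelerating): v₀ = 4.50 m/s, a = -0.8 m/s².
v = v₀ + at → t = (0 − 4.50) / -0.8 = 5.62 s
v² = v₀² + 2aΔx → Δx = (0² − 4.50²)/(2·-0.8) = 12.7 m
Distance in phase 3 = 12.7 m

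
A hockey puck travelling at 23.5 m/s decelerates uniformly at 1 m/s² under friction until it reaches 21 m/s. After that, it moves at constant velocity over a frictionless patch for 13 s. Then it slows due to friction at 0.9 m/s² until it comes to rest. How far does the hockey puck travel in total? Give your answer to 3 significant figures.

Phase 1 (decelerating): v₀ = 23.5 m/s, a = -1 m/s².
v = v₀ + at → t = (21 − 23.5) / -1 = 2.50 s
v² = v₀² + 2aΔx → Δx = (21² − 23.5²)/(2·-1) = 55.6 m

Phase 2 (constant speed): v₀ = 21.0 m/s, a = 0 m/s².
v = v₀ + at = 21.0 + (0)(13) = 21.0 m/s
Δx = v₀t + ½at² = 21.0·13 + 0.5·0·13² = 273 m

Phase 3 (decelerating): v₀ = 21.0 m/s, a = -0.9 m/s².
v = v₀ + at → t = (0 − 21.0) / -0.9 = 23.3 s
v² = v₀² + 2aΔx → Δx = (0² − 21.0²)/(2·-0.9) = 245 m
Total distance = 55.6 + 273 + 245 = 574 m

574 m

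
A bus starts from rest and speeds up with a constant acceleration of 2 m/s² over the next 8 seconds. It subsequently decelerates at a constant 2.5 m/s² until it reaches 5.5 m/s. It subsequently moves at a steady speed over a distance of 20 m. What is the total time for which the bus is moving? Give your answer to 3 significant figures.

Phase 1 (accelerating): v₀ = 0 m/s, a = 2 m/s².
v = v₀ + at = 0 + (2)(8) = 16.0 m/s
Δx = v₀t + ½at² = 0·8 + 0.5·2·8² = 64.0 m

Phase 2 (decelerating): v₀ = 16.0 m/s, a = -2.5 m/s².
v = v₀ + at → t = (5.5 − 16.0) / -2.5 = 4.20 s
v² = v₀² + 2aΔx → Δx = (5.5² − 16.0²)/(2·-2.5) = 45.1 m

Phase 3 (constant speed): v₀ = 5.50 m/s, a = 0 m/s².
Constant speed: t = d/v = 20/5.50 = 3.64 s
Total time = 8.00 + 4.20 + 3.64 = 15.8 s

15.8 s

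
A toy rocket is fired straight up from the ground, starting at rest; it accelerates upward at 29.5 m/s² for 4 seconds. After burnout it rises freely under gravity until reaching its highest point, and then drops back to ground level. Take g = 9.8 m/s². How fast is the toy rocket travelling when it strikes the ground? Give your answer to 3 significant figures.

136 m/s

Phase 1 (powered ascent): v₀ = 0 m/s, a = 29.5 m/s².
v = v₀ + at = 0 + (29.5)(4) = 118 m/s
Δx = v₀t + ½at² = 0·4 + 0.5·29.5·4² = 236 m

Phase 2 (coasting upward): v₀ = 118 m/s, a = -9.8 m/s².
v = v₀ + at → t = (0 − 118) / -9.8 = 12.0 s
v² = v₀² + 2aΔx → Δx = (0² − 118²)/(2·-9.8) = 710 m

Phase 3 (free fall): v₀ = 0 m/s, a = -9.8 m/s².
Falls 946 m from rest: t = √(2·946/9.8) = 13.9 s; v = g·t = 136 m/s.
Impact speed = 136 m/s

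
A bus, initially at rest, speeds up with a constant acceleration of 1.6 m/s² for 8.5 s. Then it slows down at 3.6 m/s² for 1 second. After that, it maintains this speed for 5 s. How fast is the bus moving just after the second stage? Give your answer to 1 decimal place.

Phase 1 (accelerating): v₀ = 0 m/s, a = 1.6 m/s².
v = v₀ + at = 0 + (1.6)(8.5) = 13.6 m/s
Δx = v₀t + ½at² = 0·8.5 + 0.5·1.6·8.5² = 57.8 m

Phase 2 (decelerating): v₀ = 13.6 m/s, a = -3.6 m/s².
v = v₀ + at = 13.6 + (-3.6)(1) = 10.0 m/s
Δx = v₀t + ½at² = 13.6·1 + 0.5·-3.6·1² = 11.8 m
Speed at end of phase 2 = 10.0 m/s

10.0 m/s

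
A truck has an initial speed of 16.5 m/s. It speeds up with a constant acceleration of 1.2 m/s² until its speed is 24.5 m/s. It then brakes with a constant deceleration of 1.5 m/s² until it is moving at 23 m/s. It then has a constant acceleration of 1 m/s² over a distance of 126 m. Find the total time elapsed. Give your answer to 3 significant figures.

Phase 1 (accelerating): v₀ = 16.5 m/s, a = 1.2 m/s².
v = v₀ + at → t = (24.5 − 16.5) / 1.2 = 6.67 s
v² = v₀² + 2aΔx → Δx = (24.5² − 16.5²)/(2·1.2) = 137 m

Phase 2 (decelerating): v₀ = 24.5 m/s, a = -1.5 m/s².
v = v₀ + at → t = (23 − 24.5) / -1.5 = 1.00 s
v² = v₀² + 2aΔx → Δx = (23² − 24.5²)/(2·-1.5) = 23.8 m

Phase 3 (accelerating): v₀ = 23.0 m/s, a = 1 m/s².
v² = v₀² + 2aΔx = 23.0² + 2·1·126 = 781 → v = 27.9 m/s
t = (v − v₀)/a = (27.9 − 23.0)/1 = 4.95 s
Total time = 6.67 + 1.00 + 4.95 = 12.6 s

12.6 s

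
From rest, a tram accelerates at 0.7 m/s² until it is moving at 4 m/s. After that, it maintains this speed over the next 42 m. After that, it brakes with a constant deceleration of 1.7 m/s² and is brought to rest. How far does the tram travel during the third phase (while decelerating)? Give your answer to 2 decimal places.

Phase 1 (accelerating): v₀ = 0 m/s, a = 0.7 m/s².
v = v₀ + at → t = (4 − 0) / 0.7 = 5.71 s
v² = v₀² + 2aΔx → Δx = (4² − 0²)/(2·0.7) = 11.4 m

Phase 2 (constant speed): v₀ = 4.00 m/s, a = 0 m/s².
Constant speed: t = d/v = 42/4.00 = 10.5 s

Phase 3 (decelerating): v₀ = 4.00 m/s, a = -1.7 m/s².
v = v₀ + at → t = (0 − 4.00) / -1.7 = 2.35 s
v² = v₀² + 2aΔx → Δx = (0² − 4.00²)/(2·-1.7) = 4.71 m
Distance in phase 3 = 4.71 m

4.71 m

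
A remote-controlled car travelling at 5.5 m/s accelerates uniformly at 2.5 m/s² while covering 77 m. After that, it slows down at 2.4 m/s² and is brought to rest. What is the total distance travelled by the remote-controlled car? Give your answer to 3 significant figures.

Phase 1 (accelerating): v₀ = 5.50 m/s, a = 2.5 m/s².
v² = v₀² + 2aΔx = 5.50² + 2·2.5·77 = 415 → v = 20.4 m/s
t = (v − v₀)/a = (20.4 − 5.50)/2.5 = 5.95 s

Phase 2 (decelerating): v₀ = 20.4 m/s, a = -2.4 m/s².
v = v₀ + at → t = (0 − 20.4) / -2.4 = 8.49 s
v² = v₀² + 2aΔx → Δx = (0² − 20.4²)/(2·-2.4) = 86.5 m
Total distance = 77.0 + 86.5 = 164 m

164 m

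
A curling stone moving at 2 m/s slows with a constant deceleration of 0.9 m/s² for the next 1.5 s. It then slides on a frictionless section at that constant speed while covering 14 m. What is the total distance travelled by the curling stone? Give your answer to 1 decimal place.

Phase 1 (decelerating): v₀ = 2.00 m/s, a = -0.9 m/s².
v = v₀ + at = 2.00 + (-0.9)(1.5) = 0.650 m/s
Δx = v₀t + ½at² = 2.00·1.5 + 0.5·-0.9·1.5² = 1.99 m

Phase 2 (constant speed): v₀ = 0.650 m/s, a = 0 m/s².
Constant speed: t = d/v = 14/0.650 = 21.5 s
Total distance = 1.99 + 14.0 = 16.0 m

16.0 m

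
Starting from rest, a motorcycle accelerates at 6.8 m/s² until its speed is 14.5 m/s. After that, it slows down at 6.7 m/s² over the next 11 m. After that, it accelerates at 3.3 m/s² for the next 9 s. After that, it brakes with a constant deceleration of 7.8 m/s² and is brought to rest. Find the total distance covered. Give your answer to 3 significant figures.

Phase 1 (accelerating): v₀ = 0 m/s, a = 6.8 m/s².
v = v₀ + at → t = (14.5 − 0) / 6.8 = 2.13 s
v² = v₀² + 2aΔx → Δx = (14.5² − 0²)/(2·6.8) = 15.5 m

Phase 2 (decelerating): v₀ = 14.5 m/s, a = -6.7 m/s².
v² = v₀² + 2aΔx = 14.5² + 2·-6.7·11 = 62.8 → v = 7.93 m/s
t = (v − v₀)/a = (7.93 − 14.5)/-6.7 = 0.981 s

Phase 3 (accelerating): v₀ = 7.93 m/s, a = 3.3 m/s².
v = v₀ + at = 7.93 + (3.3)(9) = 37.6 m/s
Δx = v₀t + ½at² = 7.93·9 + 0.5·3.3·9² = 205 m

Phase 4 (decelerating): v₀ = 37.6 m/s, a = -7.8 m/s².
v = v₀ + at → t = (0 − 37.6) / -7.8 = 4.82 s
v² = v₀² + 2aΔx → Δx = (0² − 37.6²)/(2·-7.8) = 90.8 m
Total distance = 15.5 + 11.0 + 205 + 90.8 = 322 m

322 m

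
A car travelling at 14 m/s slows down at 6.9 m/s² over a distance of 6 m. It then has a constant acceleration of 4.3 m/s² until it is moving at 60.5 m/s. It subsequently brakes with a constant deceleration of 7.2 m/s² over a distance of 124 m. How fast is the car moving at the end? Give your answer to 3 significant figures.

Phase 1 (decelerating): v₀ = 14.0 m/s, a = -6.9 m/s².
v² = v₀² + 2aΔx = 14.0² + 2·-6.9·6 = 113 → v = 10.6 m/s
t = (v − v₀)/a = (10.6 − 14.0)/-6.9 = 0.487 s

Phase 2 (accelerating): v₀ = 10.6 m/s, a = 4.3 m/s².
v = v₀ + at → t = (60.5 − 10.6) / 4.3 = 11.6 s
v² = v₀² + 2aΔx → Δx = (60.5² − 10.6²)/(2·4.3) = 412 m

Phase 3 (decelerating): v₀ = 60.5 m/s, a = -7.2 m/s².
v² = v₀² + 2aΔx = 60.5² + 2·-7.2·124 = 1870 → v = 43.3 m/s
t = (v − v₀)/a = (43.3 − 60.5)/-7.2 = 2.39 s
Final speed = 43.3 m/s

43.3 m/s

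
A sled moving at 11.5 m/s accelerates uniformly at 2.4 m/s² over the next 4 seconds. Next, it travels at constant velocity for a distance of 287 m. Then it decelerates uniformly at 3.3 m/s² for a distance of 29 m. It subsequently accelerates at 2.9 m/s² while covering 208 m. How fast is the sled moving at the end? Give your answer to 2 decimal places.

Phase 1 (accelerating): v₀ = 11.5 m/s, a = 2.4 m/s².
v = v₀ + at = 11.5 + (2.4)(4) = 21.1 m/s
Δx = v₀t + ½at² = 11.5·4 + 0.5·2.4·4² = 65.2 m

Phase 2 (constant speed): v₀ = 21.1 m/s, a = 0 m/s².
Constant speed: t = d/v = 287/21.1 = 13.6 s

Phase 3 (decelerating): v₀ = 21.1 m/s, a = -3.3 m/s².
v² = v₀² + 2aΔx = 21.1² + 2·-3.3·29 = 254 → v = 15.9 m/s
t = (v − v₀)/a = (15.9 − 21.1)/-3.3 = 1.57 s

Phase 4 (accelerating): v₀ = 15.9 m/s, a = 2.9 m/s².
v² = v₀² + 2aΔx = 15.9² + 2·2.9·208 = 1460 → v = 38.2 m/s
t = (v − v₀)/a = (38.2 − 15.9)/2.9 = 7.68 s
Final speed = 38.2 m/s

38.21 m/s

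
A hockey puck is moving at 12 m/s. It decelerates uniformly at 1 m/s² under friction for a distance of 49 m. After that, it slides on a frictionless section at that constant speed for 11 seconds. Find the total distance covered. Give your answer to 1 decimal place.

123.6 m

Phase 1 (decelerating): v₀ = 12.0 m/s, a = -1 m/s².
v² = v₀² + 2aΔx = 12.0² + 2·-1·49 = 46.0 → v = 6.78 m/s
t = (v − v₀)/a = (6.78 − 12.0)/-1 = 5.22 s

Phase 2 (constant speed): v₀ = 6.78 m/s, a = 0 m/s².
v = v₀ + at = 6.78 + (0)(11) = 6.78 m/s
Δx = v₀t + ½at² = 6.78·11 + 0.5·0·11² = 74.6 m
Total distance = 49.0 + 74.6 = 124 m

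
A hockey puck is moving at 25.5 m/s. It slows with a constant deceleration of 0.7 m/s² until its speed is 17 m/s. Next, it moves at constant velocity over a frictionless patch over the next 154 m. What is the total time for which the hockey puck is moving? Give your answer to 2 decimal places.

21.20 s

Phase 1 (decelerating): v₀ = 25.5 m/s, a = -0.7 m/s².
v = v₀ + at → t = (17 − 25.5) / -0.7 = 12.1 s
v² = v₀² + 2aΔx → Δx = (17² − 25.5²)/(2·-0.7) = 258 m

Phase 2 (constant speed): v₀ = 17.0 m/s, a = 0 m/s².
Constant speed: t = d/v = 154/17.0 = 9.06 s
Total time = 12.1 + 9.06 = 21.2 s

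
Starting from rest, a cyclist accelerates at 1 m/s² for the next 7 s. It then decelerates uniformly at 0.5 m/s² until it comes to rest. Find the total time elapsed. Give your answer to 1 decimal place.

Phase 1 (accelerating): v₀ = 0 m/s, a = 1 m/s².
v = v₀ + at = 0 + (1)(7) = 7.00 m/s
Δx = v₀t + ½at² = 0·7 + 0.5·1·7² = 24.5 m

Phase 2 (decelerating): v₀ = 7.00 m/s, a = -0.5 m/s².
v = v₀ + at → t = (0 − 7.00) / -0.5 = 14.0 s
v² = v₀² + 2aΔx → Δx = (0² − 7.00²)/(2·-0.5) = 49.0 m
Total time = 7.00 + 14.0 = 21.0 s

21.0 s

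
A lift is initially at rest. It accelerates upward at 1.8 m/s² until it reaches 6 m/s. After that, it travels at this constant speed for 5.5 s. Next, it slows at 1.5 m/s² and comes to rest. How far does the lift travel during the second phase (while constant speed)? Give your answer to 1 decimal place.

Phase 1 (accelerating): v₀ = 0 m/s, a = 1.8 m/s².
v = v₀ + at → t = (6 − 0) / 1.8 = 3.33 s
v² = v₀² + 2aΔx → Δx = (6² − 0²)/(2·1.8) = 10.0 m

Phase 2 (constant speed): v₀ = 6.00 m/s, a = 0 m/s².
v = v₀ + at = 6.00 + (0)(5.5) = 6.00 m/s
Δx = v₀t + ½at² = 6.00·5.5 + 0.5·0·5.5² = 33.0 m
Distance in phase 2 = 33.0 m

33.0 m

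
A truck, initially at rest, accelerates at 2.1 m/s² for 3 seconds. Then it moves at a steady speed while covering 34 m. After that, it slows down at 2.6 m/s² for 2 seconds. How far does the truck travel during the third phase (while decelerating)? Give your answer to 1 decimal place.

Phase 1 (accelerating): v₀ = 0 m/s, a = 2.1 m/s².
v = v₀ + at = 0 + (2.1)(3) = 6.30 m/s
Δx = v₀t + ½at² = 0·3 + 0.5·2.1·3² = 9.45 m

Phase 2 (constant speed): v₀ = 6.30 m/s, a = 0 m/s².
Constant speed: t = d/v = 34/6.30 = 5.40 s

Phase 3 (decelerating): v₀ = 6.30 m/s, a = -2.6 m/s².
v = v₀ + at = 6.30 + (-2.6)(2) = 1.10 m/s
Δx = v₀t + ½at² = 6.30·2 + 0.5·-2.6·2² = 7.40 m
Distance in phase 3 = 7.40 m

7.4 m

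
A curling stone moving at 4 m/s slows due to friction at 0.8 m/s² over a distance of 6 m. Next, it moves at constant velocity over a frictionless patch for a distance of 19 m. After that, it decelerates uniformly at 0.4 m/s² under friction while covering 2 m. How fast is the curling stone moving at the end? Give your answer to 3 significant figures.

Phase 1 (decelerating): v₀ = 4.00 m/s, a = -0.8 m/s².
v² = v₀² + 2aΔx = 4.00² + 2·-0.8·6 = 6.40 → v = 2.53 m/s
t = (v − v₀)/a = (2.53 − 4.00)/-0.8 = 1.84 s

Phase 2 (constant speed): v₀ = 2.53 m/s, a = 0 m/s².
Constant speed: t = d/v = 19/2.53 = 7.51 s

Phase 3 (decelerating): v₀ = 2.53 m/s, a = -0.4 m/s².
v² = v₀² + 2aΔx = 2.53² + 2·-0.4·2 = 4.80 → v = 2.19 m/s
t = (v − v₀)/a = (2.19 − 2.53)/-0.4 = 0.847 s
Final speed = 2.19 m/s

2.19 m/s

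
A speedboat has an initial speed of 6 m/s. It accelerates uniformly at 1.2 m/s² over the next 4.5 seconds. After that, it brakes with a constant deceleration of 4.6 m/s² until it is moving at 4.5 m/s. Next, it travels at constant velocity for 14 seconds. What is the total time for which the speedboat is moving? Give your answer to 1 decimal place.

Phase 1 (accelerating): v₀ = 6.00 m/s, a = 1.2 m/s².
v = v₀ + at = 6.00 + (1.2)(4.5) = 11.4 m/s
Δx = v₀t + ½at² = 6.00·4.5 + 0.5·1.2·4.5² = 39.1 m

Phase 2 (decelerating): v₀ = 11.4 m/s, a = -4.6 m/s².
v = v₀ + at → t = (4.5 − 11.4) / -4.6 = 1.50 s
v² = v₀² + 2aΔx → Δx = (4.5² − 11.4²)/(2·-4.6) = 11.9 m

Phase 3 (constant speed): v₀ = 4.50 m/s, a = 0 m/s².
v = v₀ + at = 4.50 + (0)(14) = 4.50 m/s
Δx = v₀t + ½at² = 4.50·14 + 0.5·0·14² = 63.0 m
Total time = 4.50 + 1.50 + 14.0 = 20.0 s

20.0 s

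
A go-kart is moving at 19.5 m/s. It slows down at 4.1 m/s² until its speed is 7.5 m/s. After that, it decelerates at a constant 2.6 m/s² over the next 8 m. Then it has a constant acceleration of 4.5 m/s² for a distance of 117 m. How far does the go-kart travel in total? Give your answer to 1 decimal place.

Phase 1 (decelerating): v₀ = 19.5 m/s, a = -4.1 m/s².
v = v₀ + at → t = (7.5 − 19.5) / -4.1 = 2.93 s
v² = v₀² + 2aΔx → Δx = (7.5² − 19.5²)/(2·-4.1) = 39.5 m

Phase 2 (decelerating): v₀ = 7.50 m/s, a = -2.6 m/s².
v² = v₀² + 2aΔx = 7.50² + 2·-2.6·8 = 14.6 → v = 3.83 m/s
t = (v − v₀)/a = (3.83 − 7.50)/-2.6 = 1.41 s

Phase 3 (accelerating): v₀ = 3.83 m/s, a = 4.5 m/s².
v² = v₀² + 2aΔx = 3.83² + 2·4.5·117 = 1070 → v = 32.7 m/s
t = (v − v₀)/a = (32.7 − 3.83)/4.5 = 6.41 s
Total distance = 39.5 + 8.00 + 117 = 165 m

164.5 m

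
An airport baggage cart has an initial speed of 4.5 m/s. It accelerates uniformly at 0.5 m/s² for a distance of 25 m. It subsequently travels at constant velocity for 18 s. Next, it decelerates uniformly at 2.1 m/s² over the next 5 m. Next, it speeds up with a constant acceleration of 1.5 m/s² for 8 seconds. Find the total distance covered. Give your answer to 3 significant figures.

238 m

Phase 1 (accelerating): v₀ = 4.50 m/s, a = 0.5 m/s².
v² = v₀² + 2aΔx = 4.50² + 2·0.5·25 = 45.2 → v = 6.73 m/s
t = (v − v₀)/a = (6.73 − 4.50)/0.5 = 4.45 s

Phase 2 (constant speed): v₀ = 6.73 m/s, a = 0 m/s².
v = v₀ + at = 6.73 + (0)(18) = 6.73 m/s
Δx = v₀t + ½at² = 6.73·18 + 0.5·0·18² = 121 m

Phase 3 (decelerating): v₀ = 6.73 m/s, a = -2.1 m/s².
v² = v₀² + 2aΔx = 6.73² + 2·-2.1·5 = 24.2 → v = 4.92 m/s
t = (v − v₀)/a = (4.92 − 6.73)/-2.1 = 0.858 s

Phase 4 (accelerating): v₀ = 4.92 m/s, a = 1.5 m/s².
v = v₀ + at = 4.92 + (1.5)(8) = 16.9 m/s
Δx = v₀t + ½at² = 4.92·8 + 0.5·1.5·8² = 87.4 m
Total distance = 25.0 + 121 + 5.00 + 87.4 = 238 m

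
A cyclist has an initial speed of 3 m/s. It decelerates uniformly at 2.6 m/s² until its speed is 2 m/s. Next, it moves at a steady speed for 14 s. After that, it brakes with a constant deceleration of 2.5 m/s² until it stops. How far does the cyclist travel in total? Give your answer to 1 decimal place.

29.8 m

Phase 1 (decelerating): v₀ = 3.00 m/s, a = -2.6 m/s².
v = v₀ + at → t = (2 − 3.00) / -2.6 = 0.385 s
v² = v₀² + 2aΔx → Δx = (2² − 3.00²)/(2·-2.6) = 0.962 m

Phase 2 (constant speed): v₀ = 2.00 m/s, a = 0 m/s².
v = v₀ + at = 2.00 + (0)(14) = 2.00 m/s
Δx = v₀t + ½at² = 2.00·14 + 0.5·0·14² = 28.0 m

Phase 3 (decelerating): v₀ = 2.00 m/s, a = -2.5 m/s².
v = v₀ + at → t = (0 − 2.00) / -2.5 = 0.800 s
v² = v₀² + 2aΔx → Δx = (0² − 2.00²)/(2·-2.5) = 0.800 m
Total distance = 0.962 + 28.0 + 0.800 = 29.8 m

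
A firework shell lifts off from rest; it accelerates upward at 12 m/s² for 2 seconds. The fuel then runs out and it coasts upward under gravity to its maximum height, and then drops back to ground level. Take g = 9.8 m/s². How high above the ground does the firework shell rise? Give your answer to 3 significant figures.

Phase 1 (powered ascent): v₀ = 0 m/s, a = 12 m/s².
v = v₀ + at = 0 + (12)(2) = 24.0 m/s
Δx = v₀t + ½at² = 0·2 + 0.5·12·2² = 24.0 m

Phase 2 (coasting upward): v₀ = 24.0 m/s, a = -9.8 m/s².
v = v₀ + at → t = (0 − 24.0) / -9.8 = 2.45 s
v² = v₀² + 2aΔx → Δx = (0² − 24.0²)/(2·-9.8) = 29.4 m
Maximum height = 24.0 + 29.4 = 53.4 m

53.4 m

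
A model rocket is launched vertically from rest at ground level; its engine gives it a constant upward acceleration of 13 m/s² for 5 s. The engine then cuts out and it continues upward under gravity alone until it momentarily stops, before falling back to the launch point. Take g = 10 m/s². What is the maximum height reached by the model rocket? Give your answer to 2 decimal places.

Phase 1 (powered ascent): v₀ = 0 m/s, a = 13 m/s².
v = v₀ + at = 0 + (13)(5) = 65.0 m/s
Δx = v₀t + ½at² = 0·5 + 0.5·13·5² = 162 m

Phase 2 (coasting upward): v₀ = 65.0 m/s, a = -10 m/s².
v = v₀ + at → t = (0 − 65.0) / -10 = 6.50 s
v² = v₀² + 2aΔx → Δx = (0² − 65.0²)/(2·-10) = 211 m
Maximum height = 162 + 211 = 374 m

373.75 m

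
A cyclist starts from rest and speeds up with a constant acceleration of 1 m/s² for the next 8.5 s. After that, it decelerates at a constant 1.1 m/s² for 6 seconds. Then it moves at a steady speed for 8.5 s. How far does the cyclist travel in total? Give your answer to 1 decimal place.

Phase 1 (accelerating): v₀ = 0 m/s, a = 1 m/s².
v = v₀ + at = 0 + (1)(8.5) = 8.50 m/s
Δx = v₀t + ½at² = 0·8.5 + 0.5·1·8.5² = 36.1 m

Phase 2 (decelerating): v₀ = 8.50 m/s, a = -1.1 m/s².
v = v₀ + at = 8.50 + (-1.1)(6) = 1.90 m/s
Δx = v₀t + ½at² = 8.50·6 + 0.5·-1.1·6² = 31.2 m

Phase 3 (constant speed): v₀ = 1.90 m/s, a = 0 m/s².
v = v₀ + at = 1.90 + (0)(8.5) = 1.90 m/s
Δx = v₀t + ½at² = 1.90·8.5 + 0.5·0·8.5² = 16.1 m
Total distance = 36.1 + 31.2 + 16.1 = 83.5 m

83.5 m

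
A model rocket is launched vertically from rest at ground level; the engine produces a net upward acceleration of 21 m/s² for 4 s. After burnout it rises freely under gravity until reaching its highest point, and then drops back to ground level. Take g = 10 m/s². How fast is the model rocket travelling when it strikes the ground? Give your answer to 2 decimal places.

102.06 m/s

Phase 1 (powered ascent): v₀ = 0 m/s, a = 21 m/s².
v = v₀ + at = 0 + (21)(4) = 84.0 m/s
Δx = v₀t + ½at² = 0·4 + 0.5·21·4² = 168 m

Phase 2 (coasting upward): v₀ = 84.0 m/s, a = -10 m/s².
v = v₀ + at → t = (0 − 84.0) / -10 = 8.40 s
v² = v₀² + 2aΔx → Δx = (0² − 84.0²)/(2·-10) = 353 m

Phase 3 (free fall): v₀ = 0 m/s, a = -10 m/s².
Falls 521 m from rest: t = √(2·521/10) = 10.2 s; v = g·t = 102 m/s.
Impact speed = 102 m/s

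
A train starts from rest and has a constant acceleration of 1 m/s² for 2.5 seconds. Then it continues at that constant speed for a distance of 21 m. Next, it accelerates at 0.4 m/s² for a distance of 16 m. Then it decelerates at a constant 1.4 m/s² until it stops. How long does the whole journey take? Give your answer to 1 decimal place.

Phase 1 (accelerating): v₀ = 0 m/s, a = 1 m/s².
v = v₀ + at = 0 + (1)(2.5) = 2.50 m/s
Δx = v₀t + ½at² = 0·2.5 + 0.5·1·2.5² = 3.12 m

Phase 2 (constant speed): v₀ = 2.50 m/s, a = 0 m/s².
Constant speed: t = d/v = 21/2.50 = 8.40 s

Phase 3 (accelerating): v₀ = 2.50 m/s, a = 0.4 m/s².
v² = v₀² + 2aΔx = 2.50² + 2·0.4·16 = 19.1 → v = 4.36 m/s
t = (v − v₀)/a = (4.36 − 2.50)/0.4 = 4.66 s

Phase 4 (decelerating): v₀ = 4.36 m/s, a = -1.4 m/s².
v = v₀ + at → t = (0 − 4.36) / -1.4 = 3.12 s
v² = v₀² + 2aΔx → Δx = (0² − 4.36²)/(2·-1.4) = 6.80 m
Total time = 2.50 + 8.40 + 4.66 + 3.12 = 18.7 s

18.7 s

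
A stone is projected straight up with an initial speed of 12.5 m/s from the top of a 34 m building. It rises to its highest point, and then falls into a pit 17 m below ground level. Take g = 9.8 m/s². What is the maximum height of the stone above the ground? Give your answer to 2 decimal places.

Phase 1 (rising): v₀ = 12.5 m/s, a = -9.8 m/s².
v = v₀ + at → t = (0 − 12.5) / -9.8 = 1.28 s
v² = v₀² + 2aΔx → Δx = (0² − 12.5²)/(2·-9.8) = 7.97 m
Maximum height = 34 + 7.97 = 42.0 m

41.97 m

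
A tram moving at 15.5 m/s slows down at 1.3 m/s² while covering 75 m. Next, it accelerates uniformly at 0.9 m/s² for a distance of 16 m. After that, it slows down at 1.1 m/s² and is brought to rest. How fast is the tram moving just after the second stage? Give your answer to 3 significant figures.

Phase 1 (decelerating): v₀ = 15.5 m/s, a = -1.3 m/s².
v² = v₀² + 2aΔx = 15.5² + 2·-1.3·75 = 45.2 → v = 6.73 m/s
t = (v − v₀)/a = (6.73 − 15.5)/-1.3 = 6.75 s

Phase 2 (accelerating): v₀ = 6.73 m/s, a = 0.9 m/s².
v² = v₀² + 2aΔx = 6.73² + 2·0.9·16 = 74.0 → v = 8.61 m/s
t = (v − v₀)/a = (8.61 − 6.73)/0.9 = 2.09 s
Speed at end of phase 2 = 8.61 m/s

8.61 m/s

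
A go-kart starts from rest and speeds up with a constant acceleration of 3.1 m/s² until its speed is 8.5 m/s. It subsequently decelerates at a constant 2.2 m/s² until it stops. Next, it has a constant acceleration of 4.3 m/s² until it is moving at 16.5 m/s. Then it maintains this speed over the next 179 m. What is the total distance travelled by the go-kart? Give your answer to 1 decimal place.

238.7 m

Phase 1 (accelerating): v₀ = 0 m/s, a = 3.1 m/s².
v = v₀ + at → t = (8.5 − 0) / 3.1 = 2.74 s
v² = v₀² + 2aΔx → Δx = (8.5² − 0²)/(2·3.1) = 11.7 m

Phase 2 (decelerating): v₀ = 8.50 m/s, a = -2.2 m/s².
v = v₀ + at → t = (0 − 8.50) / -2.2 = 3.86 s
v² = v₀² + 2aΔx → Δx = (0² − 8.50²)/(2·-2.2) = 16.4 m

Phase 3 (accelerating): v₀ = 0 m/s, a = 4.3 m/s².
v = v₀ + at → t = (16.5 − 0) / 4.3 = 3.84 s
v² = v₀² + 2aΔx → Δx = (16.5² − 0²)/(2·4.3) = 31.7 m

Phase 4 (constant speed): v₀ = 16.5 m/s, a = 0 m/s².
Constant speed: t = d/v = 179/16.5 = 10.8 s
Total distance = 11.7 + 16.4 + 31.7 + 179 = 239 m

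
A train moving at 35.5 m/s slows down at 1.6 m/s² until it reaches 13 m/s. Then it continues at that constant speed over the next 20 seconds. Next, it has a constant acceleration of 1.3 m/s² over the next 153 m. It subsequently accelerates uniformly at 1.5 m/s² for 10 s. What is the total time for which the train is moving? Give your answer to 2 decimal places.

52.38 s

Phase 1 (decelerating): v₀ = 35.5 m/s, a = -1.6 m/s².
v = v₀ + at → t = (13 − 35.5) / -1.6 = 14.1 s
v² = v₀² + 2aΔx → Δx = (13² − 35.5²)/(2·-1.6) = 341 m

Phase 2 (constant speed): v₀ = 13.0 m/s, a = 0 m/s².
v = v₀ + at = 13.0 + (0)(20) = 13.0 m/s
Δx = v₀t + ½at² = 13.0·20 + 0.5·0·20² = 260 m

Phase 3 (accelerating): v₀ = 13.0 m/s, a = 1.3 m/s².
v² = v₀² + 2aΔx = 13.0² + 2·1.3·153 = 567 → v = 23.8 m/s
t = (v − v₀)/a = (23.8 − 13.0)/1.3 = 8.31 s

Phase 4 (accelerating): v₀ = 23.8 m/s, a = 1.5 m/s².
v = v₀ + at = 23.8 + (1.5)(10) = 38.8 m/s
Δx = v₀t + ½at² = 23.8·10 + 0.5·1.5·10² = 313 m
Total time = 14.1 + 20.0 + 8.31 + 10.0 = 52.4 s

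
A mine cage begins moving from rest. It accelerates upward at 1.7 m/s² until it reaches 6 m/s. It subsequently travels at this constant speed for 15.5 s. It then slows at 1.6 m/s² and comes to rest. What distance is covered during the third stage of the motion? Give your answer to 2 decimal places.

11.25 m

Phase 1 (accelerating): v₀ = 0 m/s, a = 1.7 m/s².
v = v₀ + at → t = (6 − 0) / 1.7 = 3.53 s
v² = v₀² + 2aΔx → Δx = (6² − 0²)/(2·1.7) = 10.6 m

Phase 2 (constant speed): v₀ = 6.00 m/s, a = 0 m/s².
v = v₀ + at = 6.00 + (0)(15.5) = 6.00 m/s
Δx = v₀t + ½at² = 6.00·15.5 + 0.5·0·15.5² = 93.0 m

Phase 3 (decelerating): v₀ = 6.00 m/s, a = -1.6 m/s².
v = v₀ + at → t = (0 − 6.00) / -1.6 = 3.75 s
v² = v₀² + 2aΔx → Δx = (0² − 6.00²)/(2·-1.6) = 11.2 m
Distance in phase 3 = 11.2 m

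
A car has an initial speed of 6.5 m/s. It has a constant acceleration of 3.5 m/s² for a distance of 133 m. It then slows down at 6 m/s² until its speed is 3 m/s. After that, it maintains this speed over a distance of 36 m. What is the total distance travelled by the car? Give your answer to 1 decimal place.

249.4 m

Phase 1 (accelerating): v₀ = 6.50 m/s, a = 3.5 m/s².
v² = v₀² + 2aΔx = 6.50² + 2·3.5·133 = 973 → v = 31.2 m/s
t = (v − v₀)/a = (31.2 − 6.50)/3.5 = 7.06 s

Phase 2 (decelerating): v₀ = 31.2 m/s, a = -6 m/s².
v = v₀ + at → t = (3 − 31.2) / -6 = 4.70 s
v² = v₀² + 2aΔx → Δx = (3² − 31.2²)/(2·-6) = 80.4 m

Phase 3 (constant speed): v₀ = 3.00 m/s, a = 0 m/s².
Constant speed: t = d/v = 36/3.00 = 12.0 s
Total distance = 133 + 80.4 + 36.0 = 249 m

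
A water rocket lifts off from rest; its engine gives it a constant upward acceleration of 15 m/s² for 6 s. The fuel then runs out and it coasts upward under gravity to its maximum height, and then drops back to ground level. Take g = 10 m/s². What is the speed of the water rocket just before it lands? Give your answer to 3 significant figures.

116 m/s

Phase 1 (powered ascent): v₀ = 0 m/s, a = 15 m/s².
v = v₀ + at = 0 + (15)(6) = 90.0 m/s
Δx = v₀t + ½at² = 0·6 + 0.5·15·6² = 270 m

Phase 2 (coasting upward): v₀ = 90.0 m/s, a = -10 m/s².
v = v₀ + at → t = (0 − 90.0) / -10 = 9.00 s
v² = v₀² + 2aΔx → Δx = (0² − 90.0²)/(2·-10) = 405 m

Phase 3 (free fall): v₀ = 0 m/s, a = -10 m/s².
Falls 675 m from rest: t = √(2·675/10) = 11.6 s; v = g·t = 116 m/s.
Impact speed = 116 m/s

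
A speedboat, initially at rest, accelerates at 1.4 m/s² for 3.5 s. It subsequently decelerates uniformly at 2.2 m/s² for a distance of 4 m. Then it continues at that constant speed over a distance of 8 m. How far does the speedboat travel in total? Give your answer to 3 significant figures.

Phase 1 (accelerating): v₀ = 0 m/s, a = 1.4 m/s².
v = v₀ + at = 0 + (1.4)(3.5) = 4.90 m/s
Δx = v₀t + ½at² = 0·3.5 + 0.5·1.4·3.5² = 8.57 m

Phase 2 (decelerating): v₀ = 4.90 m/s, a = -2.2 m/s².
v² = v₀² + 2aΔx = 4.90² + 2·-2.2·4 = 6.41 → v = 2.53 m/s
t = (v − v₀)/a = (2.53 − 4.90)/-2.2 = 1.08 s

Phase 3 (constant speed): v₀ = 2.53 m/s, a = 0 m/s².
Constant speed: t = d/v = 8/2.53 = 3.16 s
Total distance = 8.57 + 4.00 + 8.00 = 20.6 m

20.6 m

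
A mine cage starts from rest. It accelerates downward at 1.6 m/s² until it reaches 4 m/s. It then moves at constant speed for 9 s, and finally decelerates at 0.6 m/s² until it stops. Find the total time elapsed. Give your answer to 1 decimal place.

18.2 s

Phase 1 (accelerating): v₀ = 0 m/s, a = 1.6 m/s².
v = v₀ + at → t = (4 − 0) / 1.6 = 2.50 s
v² = v₀² + 2aΔx → Δx = (4² − 0²)/(2·1.6) = 5.00 m

Phase 2 (constant speed): v₀ = 4.00 m/s, a = 0 m/s².
v = v₀ + at = 4.00 + (0)(9) = 4.00 m/s
Δx = v₀t + ½at² = 4.00·9 + 0.5·0·9² = 36.0 m

Phase 3 (decelerating): v₀ = 4.00 m/s, a = -0.6 m/s².
v = v₀ + at → t = (0 − 4.00) / -0.6 = 6.67 s
v² = v₀² + 2aΔx → Δx = (0² − 4.00²)/(2·-0.6) = 13.3 m
Total time = 2.50 + 9.00 + 6.67 = 18.2 s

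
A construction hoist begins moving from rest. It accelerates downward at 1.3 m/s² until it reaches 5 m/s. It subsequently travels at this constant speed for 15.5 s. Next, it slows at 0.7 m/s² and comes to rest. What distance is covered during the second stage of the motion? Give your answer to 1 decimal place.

77.5 m

Phase 1 (accelerating): v₀ = 0 m/s, a = 1.3 m/s².
v = v₀ + at → t = (5 − 0) / 1.3 = 3.85 s
v² = v₀² + 2aΔx → Δx = (5² − 0²)/(2·1.3) = 9.62 m

Phase 2 (constant speed): v₀ = 5.00 m/s, a = 0 m/s².
v = v₀ + at = 5.00 + (0)(15.5) = 5.00 m/s
Δx = v₀t + ½at² = 5.00·15.5 + 0.5·0·15.5² = 77.5 m
Distance in phase 2 = 77.5 m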